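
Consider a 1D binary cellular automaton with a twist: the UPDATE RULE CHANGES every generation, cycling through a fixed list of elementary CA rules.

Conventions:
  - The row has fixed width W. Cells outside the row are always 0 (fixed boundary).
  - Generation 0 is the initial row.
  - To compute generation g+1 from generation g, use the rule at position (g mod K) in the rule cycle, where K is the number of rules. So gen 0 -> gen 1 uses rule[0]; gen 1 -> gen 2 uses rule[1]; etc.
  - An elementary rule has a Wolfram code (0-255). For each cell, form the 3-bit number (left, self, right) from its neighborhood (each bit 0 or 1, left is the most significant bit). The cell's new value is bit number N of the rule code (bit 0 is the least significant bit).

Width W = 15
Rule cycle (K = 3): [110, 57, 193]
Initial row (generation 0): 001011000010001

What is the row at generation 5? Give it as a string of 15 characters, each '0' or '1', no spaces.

Answer: 101001101111111

Derivation:
Gen 0: 001011000010001
Gen 1 (rule 110): 011111000110011
Gen 2 (rule 57): 010000110101010
Gen 3 (rule 193): 000110010000000
Gen 4 (rule 110): 001110110000000
Gen 5 (rule 57): 101001101111111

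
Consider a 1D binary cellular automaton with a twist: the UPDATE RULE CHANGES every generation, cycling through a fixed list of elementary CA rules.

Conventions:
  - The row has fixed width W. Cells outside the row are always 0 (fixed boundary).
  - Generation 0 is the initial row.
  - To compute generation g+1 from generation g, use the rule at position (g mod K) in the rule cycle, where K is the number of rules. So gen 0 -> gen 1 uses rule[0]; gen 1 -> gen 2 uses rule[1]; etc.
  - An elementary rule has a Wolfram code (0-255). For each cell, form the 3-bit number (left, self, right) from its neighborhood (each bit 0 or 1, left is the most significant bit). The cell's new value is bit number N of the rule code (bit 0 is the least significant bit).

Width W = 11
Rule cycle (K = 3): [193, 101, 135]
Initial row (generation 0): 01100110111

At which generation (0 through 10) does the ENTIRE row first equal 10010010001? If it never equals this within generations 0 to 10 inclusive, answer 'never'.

Answer: never

Derivation:
Gen 0: 01100110111
Gen 1 (rule 193): 00100010011
Gen 2 (rule 101): 10101010001
Gen 3 (rule 135): 10101010111
Gen 4 (rule 193): 00000000011
Gen 5 (rule 101): 11111111001
Gen 6 (rule 135): 01111110011
Gen 7 (rule 193): 00111110001
Gen 8 (rule 101): 10000010101
Gen 9 (rule 135): 10111110101
Gen 10 (rule 193): 00011110000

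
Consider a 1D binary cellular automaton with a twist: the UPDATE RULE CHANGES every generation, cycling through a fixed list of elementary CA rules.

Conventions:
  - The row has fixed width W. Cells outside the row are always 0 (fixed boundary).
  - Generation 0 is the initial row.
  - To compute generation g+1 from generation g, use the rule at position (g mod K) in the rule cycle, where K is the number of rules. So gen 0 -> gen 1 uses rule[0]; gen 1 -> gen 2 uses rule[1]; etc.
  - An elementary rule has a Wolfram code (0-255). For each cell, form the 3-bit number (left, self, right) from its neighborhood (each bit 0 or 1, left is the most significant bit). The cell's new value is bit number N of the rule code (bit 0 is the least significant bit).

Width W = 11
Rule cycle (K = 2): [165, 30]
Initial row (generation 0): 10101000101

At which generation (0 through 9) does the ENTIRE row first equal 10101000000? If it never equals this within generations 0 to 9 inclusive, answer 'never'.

Gen 0: 10101000101
Gen 1 (rule 165): 11111010111
Gen 2 (rule 30): 10000010100
Gen 3 (rule 165): 10111011101
Gen 4 (rule 30): 10100010001
Gen 5 (rule 165): 11101010101
Gen 6 (rule 30): 10001010101
Gen 7 (rule 165): 10101111111
Gen 8 (rule 30): 10101000000
Gen 9 (rule 165): 11111011111

Answer: 8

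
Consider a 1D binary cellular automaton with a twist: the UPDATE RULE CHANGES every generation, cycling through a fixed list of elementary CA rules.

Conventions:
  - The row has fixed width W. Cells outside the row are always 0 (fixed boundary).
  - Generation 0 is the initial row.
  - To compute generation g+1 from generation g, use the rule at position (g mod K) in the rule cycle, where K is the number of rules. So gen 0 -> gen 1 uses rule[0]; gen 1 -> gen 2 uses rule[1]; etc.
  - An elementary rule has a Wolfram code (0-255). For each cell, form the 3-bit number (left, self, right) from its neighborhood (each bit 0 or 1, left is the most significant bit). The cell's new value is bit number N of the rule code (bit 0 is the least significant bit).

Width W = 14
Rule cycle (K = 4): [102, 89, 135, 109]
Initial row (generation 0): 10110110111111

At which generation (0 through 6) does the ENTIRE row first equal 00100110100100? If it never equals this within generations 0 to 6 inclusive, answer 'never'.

Answer: never

Derivation:
Gen 0: 10110110111111
Gen 1 (rule 102): 11011011000001
Gen 2 (rule 89): 11011011111100
Gen 3 (rule 135): 00000001111001
Gen 4 (rule 109): 11111101001001
Gen 5 (rule 102): 00000111011011
Gen 6 (rule 89): 11110101011011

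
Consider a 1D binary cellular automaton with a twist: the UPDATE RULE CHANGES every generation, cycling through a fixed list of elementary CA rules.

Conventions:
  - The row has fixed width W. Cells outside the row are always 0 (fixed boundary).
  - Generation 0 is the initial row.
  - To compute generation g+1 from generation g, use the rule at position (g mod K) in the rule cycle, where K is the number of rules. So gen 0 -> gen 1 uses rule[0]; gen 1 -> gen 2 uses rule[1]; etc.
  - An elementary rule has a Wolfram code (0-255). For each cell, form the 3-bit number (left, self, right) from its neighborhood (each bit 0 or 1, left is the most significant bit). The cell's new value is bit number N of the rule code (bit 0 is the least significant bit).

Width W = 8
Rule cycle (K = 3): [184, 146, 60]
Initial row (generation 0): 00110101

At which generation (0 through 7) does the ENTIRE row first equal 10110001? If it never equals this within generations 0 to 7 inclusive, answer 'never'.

Answer: never

Derivation:
Gen 0: 00110101
Gen 1 (rule 184): 00101010
Gen 2 (rule 146): 01000001
Gen 3 (rule 60): 01100001
Gen 4 (rule 184): 01010000
Gen 5 (rule 146): 10001000
Gen 6 (rule 60): 11001100
Gen 7 (rule 184): 10101010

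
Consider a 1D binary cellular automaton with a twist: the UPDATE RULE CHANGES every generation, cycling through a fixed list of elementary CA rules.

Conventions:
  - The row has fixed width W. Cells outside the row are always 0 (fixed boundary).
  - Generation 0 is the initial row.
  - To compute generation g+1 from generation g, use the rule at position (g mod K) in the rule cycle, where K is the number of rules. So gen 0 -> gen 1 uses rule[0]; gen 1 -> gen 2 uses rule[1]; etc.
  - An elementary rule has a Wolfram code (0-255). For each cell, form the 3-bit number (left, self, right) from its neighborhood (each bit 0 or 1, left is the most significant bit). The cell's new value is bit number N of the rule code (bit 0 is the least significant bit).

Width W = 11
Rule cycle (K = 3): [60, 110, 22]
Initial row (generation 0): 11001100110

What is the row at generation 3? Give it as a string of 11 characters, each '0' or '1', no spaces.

Gen 0: 11001100110
Gen 1 (rule 60): 10101010101
Gen 2 (rule 110): 11111111111
Gen 3 (rule 22): 00000000000

Answer: 00000000000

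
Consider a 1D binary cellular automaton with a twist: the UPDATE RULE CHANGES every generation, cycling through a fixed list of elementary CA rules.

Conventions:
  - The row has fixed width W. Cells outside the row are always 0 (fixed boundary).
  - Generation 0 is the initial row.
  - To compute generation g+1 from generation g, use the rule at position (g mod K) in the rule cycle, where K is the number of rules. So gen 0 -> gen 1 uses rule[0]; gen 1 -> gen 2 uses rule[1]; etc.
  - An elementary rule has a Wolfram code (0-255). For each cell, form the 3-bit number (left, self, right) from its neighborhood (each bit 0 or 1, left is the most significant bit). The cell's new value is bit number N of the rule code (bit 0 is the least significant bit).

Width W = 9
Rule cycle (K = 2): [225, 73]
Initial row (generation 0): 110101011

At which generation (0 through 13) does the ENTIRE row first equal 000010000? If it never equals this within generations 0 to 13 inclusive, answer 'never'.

Answer: never

Derivation:
Gen 0: 110101011
Gen 1 (rule 225): 011010101
Gen 2 (rule 73): 011000000
Gen 3 (rule 225): 001011111
Gen 4 (rule 73): 100010001
Gen 5 (rule 225): 001000100
Gen 6 (rule 73): 100010001
Gen 7 (rule 225): 001000100
Gen 8 (rule 73): 100010001
Gen 9 (rule 225): 001000100
Gen 10 (rule 73): 100010001
Gen 11 (rule 225): 001000100
Gen 12 (rule 73): 100010001
Gen 13 (rule 225): 001000100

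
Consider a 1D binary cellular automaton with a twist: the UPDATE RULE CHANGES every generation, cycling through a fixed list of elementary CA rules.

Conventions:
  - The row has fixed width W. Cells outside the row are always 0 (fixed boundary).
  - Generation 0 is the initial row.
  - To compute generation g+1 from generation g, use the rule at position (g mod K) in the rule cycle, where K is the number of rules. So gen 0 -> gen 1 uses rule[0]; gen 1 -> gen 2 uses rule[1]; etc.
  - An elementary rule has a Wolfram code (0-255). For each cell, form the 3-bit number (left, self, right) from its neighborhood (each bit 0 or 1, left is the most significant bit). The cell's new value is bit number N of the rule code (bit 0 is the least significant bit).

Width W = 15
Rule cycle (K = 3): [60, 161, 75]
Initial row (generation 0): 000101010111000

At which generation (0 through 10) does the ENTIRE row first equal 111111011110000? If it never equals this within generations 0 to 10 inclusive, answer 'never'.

Answer: never

Derivation:
Gen 0: 000101010111000
Gen 1 (rule 60): 000111111100100
Gen 2 (rule 161): 110011111000001
Gen 3 (rule 75): 110110001011110
Gen 4 (rule 60): 101101001110001
Gen 5 (rule 161): 010010000100100
Gen 6 (rule 75): 100100111001001
Gen 7 (rule 60): 110110100101101
Gen 8 (rule 161): 001001000010010
Gen 9 (rule 75): 110010011100100
Gen 10 (rule 60): 101011010010110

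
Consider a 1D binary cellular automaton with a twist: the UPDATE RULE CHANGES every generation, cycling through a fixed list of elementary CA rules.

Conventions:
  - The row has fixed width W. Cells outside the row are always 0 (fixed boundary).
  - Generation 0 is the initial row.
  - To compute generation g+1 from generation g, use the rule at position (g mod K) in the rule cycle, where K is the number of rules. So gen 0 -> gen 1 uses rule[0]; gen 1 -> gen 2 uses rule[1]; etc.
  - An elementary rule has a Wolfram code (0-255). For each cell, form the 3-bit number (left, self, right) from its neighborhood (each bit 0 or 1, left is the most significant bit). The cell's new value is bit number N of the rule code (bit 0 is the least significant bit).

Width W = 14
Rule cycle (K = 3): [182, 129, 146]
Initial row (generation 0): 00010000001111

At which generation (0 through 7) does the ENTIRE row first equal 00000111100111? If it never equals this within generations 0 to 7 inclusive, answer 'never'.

Gen 0: 00010000001111
Gen 1 (rule 182): 00111000010110
Gen 2 (rule 129): 10010011000000
Gen 3 (rule 146): 01101100100000
Gen 4 (rule 182): 10010011110000
Gen 5 (rule 129): 00000001100111
Gen 6 (rule 146): 00000010011010
Gen 7 (rule 182): 00000111100111

Answer: 7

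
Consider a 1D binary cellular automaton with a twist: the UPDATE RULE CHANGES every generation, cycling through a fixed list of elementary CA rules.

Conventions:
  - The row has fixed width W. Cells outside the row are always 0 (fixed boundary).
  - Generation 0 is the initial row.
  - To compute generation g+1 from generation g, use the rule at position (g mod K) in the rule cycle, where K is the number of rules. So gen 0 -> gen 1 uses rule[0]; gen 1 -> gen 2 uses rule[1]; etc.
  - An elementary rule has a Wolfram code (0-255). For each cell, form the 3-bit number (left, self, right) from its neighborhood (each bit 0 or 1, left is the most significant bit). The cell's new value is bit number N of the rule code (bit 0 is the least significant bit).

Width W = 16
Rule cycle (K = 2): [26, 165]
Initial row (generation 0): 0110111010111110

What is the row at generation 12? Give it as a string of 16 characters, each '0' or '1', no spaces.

Gen 0: 0110111010111110
Gen 1 (rule 26): 1100100000100001
Gen 2 (rule 165): 0000101110101101
Gen 3 (rule 26): 0001001000001000
Gen 4 (rule 165): 1101001011101011
Gen 5 (rule 26): 1000110010000010
Gen 6 (rule 165): 1010000010111010
Gen 7 (rule 26): 0001000100100001
Gen 8 (rule 165): 1101010100101101
Gen 9 (rule 26): 1000000011001000
Gen 10 (rule 165): 1011111000001011
Gen 11 (rule 26): 0010000100010010
Gen 12 (rule 165): 1010110101010010

Answer: 1010110101010010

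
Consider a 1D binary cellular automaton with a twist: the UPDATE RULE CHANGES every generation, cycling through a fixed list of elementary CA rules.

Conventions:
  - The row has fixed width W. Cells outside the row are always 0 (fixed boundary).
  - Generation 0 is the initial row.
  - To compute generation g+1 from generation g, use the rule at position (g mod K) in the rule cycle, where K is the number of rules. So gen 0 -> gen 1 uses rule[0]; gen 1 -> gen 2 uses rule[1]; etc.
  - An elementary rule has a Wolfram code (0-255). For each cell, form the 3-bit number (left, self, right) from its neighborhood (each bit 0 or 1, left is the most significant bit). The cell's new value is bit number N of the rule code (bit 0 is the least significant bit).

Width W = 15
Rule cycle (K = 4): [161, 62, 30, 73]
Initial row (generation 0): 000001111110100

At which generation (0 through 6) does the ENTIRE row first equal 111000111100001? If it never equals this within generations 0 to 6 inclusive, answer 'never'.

Gen 0: 000001111110100
Gen 1 (rule 161): 111100111101001
Gen 2 (rule 62): 100011100011111
Gen 3 (rule 30): 110110010110000
Gen 4 (rule 73): 110110000110111
Gen 5 (rule 161): 001000110001010
Gen 6 (rule 62): 011101101011111

Answer: never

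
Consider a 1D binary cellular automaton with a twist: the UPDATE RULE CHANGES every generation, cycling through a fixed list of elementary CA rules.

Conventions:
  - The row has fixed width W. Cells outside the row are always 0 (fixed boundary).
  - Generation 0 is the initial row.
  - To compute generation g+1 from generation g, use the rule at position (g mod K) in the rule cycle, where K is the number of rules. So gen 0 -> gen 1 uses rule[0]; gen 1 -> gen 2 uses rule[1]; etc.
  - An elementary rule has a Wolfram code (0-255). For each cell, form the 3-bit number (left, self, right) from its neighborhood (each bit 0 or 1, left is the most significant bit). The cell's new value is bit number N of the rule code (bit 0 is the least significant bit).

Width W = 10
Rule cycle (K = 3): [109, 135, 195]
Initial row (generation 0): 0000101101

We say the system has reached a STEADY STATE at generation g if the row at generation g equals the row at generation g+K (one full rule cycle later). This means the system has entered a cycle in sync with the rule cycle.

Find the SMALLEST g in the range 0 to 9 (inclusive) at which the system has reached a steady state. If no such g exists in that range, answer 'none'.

Gen 0: 0000101101
Gen 1 (rule 109): 1110111111
Gen 2 (rule 135): 0100011110
Gen 3 (rule 195): 1001101110
Gen 4 (rule 109): 1001111010
Gen 5 (rule 135): 1010110010
Gen 6 (rule 195): 0000010100
Gen 7 (rule 109): 1111011101
Gen 8 (rule 135): 0110001001
Gen 9 (rule 195): 1010110010
Gen 10 (rule 109): 1111110010
Gen 11 (rule 135): 0111100110
Gen 12 (rule 195): 1011101010

Answer: none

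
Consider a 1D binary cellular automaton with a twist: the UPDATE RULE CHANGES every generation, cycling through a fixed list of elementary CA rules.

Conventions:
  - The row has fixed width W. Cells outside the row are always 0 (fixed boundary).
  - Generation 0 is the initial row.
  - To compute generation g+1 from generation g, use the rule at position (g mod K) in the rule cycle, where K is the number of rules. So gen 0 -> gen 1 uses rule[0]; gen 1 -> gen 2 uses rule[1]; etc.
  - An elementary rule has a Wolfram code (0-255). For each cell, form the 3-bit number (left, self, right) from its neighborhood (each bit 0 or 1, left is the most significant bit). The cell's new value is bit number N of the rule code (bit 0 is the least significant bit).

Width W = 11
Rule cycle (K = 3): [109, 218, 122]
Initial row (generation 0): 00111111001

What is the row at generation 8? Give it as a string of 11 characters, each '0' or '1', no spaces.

Gen 0: 00111111001
Gen 1 (rule 109): 10100001001
Gen 2 (rule 218): 00010010110
Gen 3 (rule 122): 00101101111
Gen 4 (rule 109): 10111111001
Gen 5 (rule 218): 00111111110
Gen 6 (rule 122): 01100000011
Gen 7 (rule 109): 01101111011
Gen 8 (rule 218): 11101111011

Answer: 11101111011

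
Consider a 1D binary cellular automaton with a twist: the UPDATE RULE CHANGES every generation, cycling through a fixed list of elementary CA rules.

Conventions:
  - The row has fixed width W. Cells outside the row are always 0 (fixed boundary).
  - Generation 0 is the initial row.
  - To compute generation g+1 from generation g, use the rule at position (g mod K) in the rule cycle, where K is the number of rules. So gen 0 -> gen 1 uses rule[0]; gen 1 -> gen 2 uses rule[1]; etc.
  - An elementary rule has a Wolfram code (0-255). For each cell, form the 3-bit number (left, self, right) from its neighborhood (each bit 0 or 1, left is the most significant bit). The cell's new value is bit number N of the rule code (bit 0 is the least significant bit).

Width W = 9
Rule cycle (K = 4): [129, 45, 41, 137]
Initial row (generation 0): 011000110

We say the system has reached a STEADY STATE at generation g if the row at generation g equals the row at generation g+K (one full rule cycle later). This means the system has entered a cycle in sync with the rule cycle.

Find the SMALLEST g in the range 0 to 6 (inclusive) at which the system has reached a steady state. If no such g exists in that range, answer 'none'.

Gen 0: 011000110
Gen 1 (rule 129): 000010000
Gen 2 (rule 45): 111010111
Gen 3 (rule 41): 100101100
Gen 4 (rule 137): 000001001
Gen 5 (rule 129): 111100000
Gen 6 (rule 45): 100001111
Gen 7 (rule 41): 001101000
Gen 8 (rule 137): 101000011
Gen 9 (rule 129): 000011000
Gen 10 (rule 45): 111010011

Answer: none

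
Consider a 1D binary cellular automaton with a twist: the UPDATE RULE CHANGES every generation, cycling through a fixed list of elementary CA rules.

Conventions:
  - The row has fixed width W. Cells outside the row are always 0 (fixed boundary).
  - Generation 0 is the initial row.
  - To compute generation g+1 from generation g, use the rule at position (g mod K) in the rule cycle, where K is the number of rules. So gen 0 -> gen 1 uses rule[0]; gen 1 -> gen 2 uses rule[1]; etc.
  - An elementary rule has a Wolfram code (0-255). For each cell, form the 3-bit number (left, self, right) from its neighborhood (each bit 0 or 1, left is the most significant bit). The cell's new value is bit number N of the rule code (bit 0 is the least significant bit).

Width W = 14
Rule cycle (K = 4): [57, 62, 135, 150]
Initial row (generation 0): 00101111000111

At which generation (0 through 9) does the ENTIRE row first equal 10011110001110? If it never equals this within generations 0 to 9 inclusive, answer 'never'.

Gen 0: 00101111000111
Gen 1 (rule 57): 10011000110100
Gen 2 (rule 62): 11110101101110
Gen 3 (rule 135): 01100100000100
Gen 4 (rule 150): 10011110001110
Gen 5 (rule 57): 01010001101001
Gen 6 (rule 62): 11111011011111
Gen 7 (rule 135): 01110000001110
Gen 8 (rule 150): 10101000010101
Gen 9 (rule 57): 01010111001010

Answer: 4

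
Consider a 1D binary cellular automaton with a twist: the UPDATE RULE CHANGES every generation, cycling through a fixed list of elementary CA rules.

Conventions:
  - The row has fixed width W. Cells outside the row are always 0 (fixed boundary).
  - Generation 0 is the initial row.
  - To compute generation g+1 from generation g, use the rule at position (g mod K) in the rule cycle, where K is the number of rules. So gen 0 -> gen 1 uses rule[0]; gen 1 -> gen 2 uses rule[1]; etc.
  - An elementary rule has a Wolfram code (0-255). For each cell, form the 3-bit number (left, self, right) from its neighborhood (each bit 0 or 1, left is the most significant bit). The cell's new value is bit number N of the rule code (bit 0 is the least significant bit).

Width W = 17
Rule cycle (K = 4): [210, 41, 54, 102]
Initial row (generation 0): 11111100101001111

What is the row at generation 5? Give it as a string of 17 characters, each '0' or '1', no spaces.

Answer: 01010010100100011

Derivation:
Gen 0: 11111100101001111
Gen 1 (rule 210): 01111111000110111
Gen 2 (rule 41): 01000000010101100
Gen 3 (rule 54): 11100000111110010
Gen 4 (rule 102): 00100001000010110
Gen 5 (rule 210): 01010010100100011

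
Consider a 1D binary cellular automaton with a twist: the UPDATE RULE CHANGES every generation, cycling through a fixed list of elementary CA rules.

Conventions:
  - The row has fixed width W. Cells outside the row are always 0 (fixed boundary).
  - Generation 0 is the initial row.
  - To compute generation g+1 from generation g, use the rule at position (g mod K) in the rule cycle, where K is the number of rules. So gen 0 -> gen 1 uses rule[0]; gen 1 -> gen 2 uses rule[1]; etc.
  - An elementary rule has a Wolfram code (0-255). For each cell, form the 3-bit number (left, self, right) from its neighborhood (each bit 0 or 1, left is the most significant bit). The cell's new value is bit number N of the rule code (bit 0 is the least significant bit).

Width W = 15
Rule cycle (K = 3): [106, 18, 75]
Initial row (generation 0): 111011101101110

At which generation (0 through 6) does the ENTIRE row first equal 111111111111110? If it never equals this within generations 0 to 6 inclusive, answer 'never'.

Answer: 3

Derivation:
Gen 0: 111011101101110
Gen 1 (rule 106): 101110111111010
Gen 2 (rule 18): 000000000000001
Gen 3 (rule 75): 111111111111110
Gen 4 (rule 106): 100000000000010
Gen 5 (rule 18): 010000000000101
Gen 6 (rule 75): 100111111111000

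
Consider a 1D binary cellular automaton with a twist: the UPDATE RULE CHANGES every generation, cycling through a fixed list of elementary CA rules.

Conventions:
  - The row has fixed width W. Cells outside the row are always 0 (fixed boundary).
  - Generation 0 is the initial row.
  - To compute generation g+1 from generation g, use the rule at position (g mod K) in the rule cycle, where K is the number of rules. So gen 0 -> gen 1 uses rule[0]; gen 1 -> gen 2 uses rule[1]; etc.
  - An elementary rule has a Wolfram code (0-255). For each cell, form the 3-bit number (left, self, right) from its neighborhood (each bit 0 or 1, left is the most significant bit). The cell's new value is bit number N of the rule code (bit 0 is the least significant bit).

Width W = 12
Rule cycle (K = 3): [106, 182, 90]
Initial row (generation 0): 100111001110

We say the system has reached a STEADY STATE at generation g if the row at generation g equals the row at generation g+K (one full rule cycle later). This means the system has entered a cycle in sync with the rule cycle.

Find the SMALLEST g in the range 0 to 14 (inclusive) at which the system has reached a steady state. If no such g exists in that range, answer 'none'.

Gen 0: 100111001110
Gen 1 (rule 106): 001101011010
Gen 2 (rule 182): 010011100111
Gen 3 (rule 90): 101110111101
Gen 4 (rule 106): 011011100110
Gen 5 (rule 182): 100101011001
Gen 6 (rule 90): 011000011110
Gen 7 (rule 106): 111000110010
Gen 8 (rule 182): 010101001111
Gen 9 (rule 90): 100000111001
Gen 10 (rule 106): 000001101010
Gen 11 (rule 182): 000010011111
Gen 12 (rule 90): 000101110001
Gen 13 (rule 106): 001011010010
Gen 14 (rule 182): 011100111111
Gen 15 (rule 90): 110111100001
Gen 16 (rule 106): 111100100010
Gen 17 (rule 182): 011011110111

Answer: none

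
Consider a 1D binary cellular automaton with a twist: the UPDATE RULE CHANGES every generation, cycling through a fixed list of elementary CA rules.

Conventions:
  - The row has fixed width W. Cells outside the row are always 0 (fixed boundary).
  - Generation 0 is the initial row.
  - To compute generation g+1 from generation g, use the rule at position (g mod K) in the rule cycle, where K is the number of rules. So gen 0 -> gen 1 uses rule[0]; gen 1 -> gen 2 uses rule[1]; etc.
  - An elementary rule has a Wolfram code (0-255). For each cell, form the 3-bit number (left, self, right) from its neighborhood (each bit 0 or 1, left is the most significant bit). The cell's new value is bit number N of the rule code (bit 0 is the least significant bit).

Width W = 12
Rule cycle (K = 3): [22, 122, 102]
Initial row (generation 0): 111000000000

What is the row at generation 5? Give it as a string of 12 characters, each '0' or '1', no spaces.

Gen 0: 111000000000
Gen 1 (rule 22): 000100000000
Gen 2 (rule 122): 001010000000
Gen 3 (rule 102): 011110000000
Gen 4 (rule 22): 100001000000
Gen 5 (rule 122): 010010100000

Answer: 010010100000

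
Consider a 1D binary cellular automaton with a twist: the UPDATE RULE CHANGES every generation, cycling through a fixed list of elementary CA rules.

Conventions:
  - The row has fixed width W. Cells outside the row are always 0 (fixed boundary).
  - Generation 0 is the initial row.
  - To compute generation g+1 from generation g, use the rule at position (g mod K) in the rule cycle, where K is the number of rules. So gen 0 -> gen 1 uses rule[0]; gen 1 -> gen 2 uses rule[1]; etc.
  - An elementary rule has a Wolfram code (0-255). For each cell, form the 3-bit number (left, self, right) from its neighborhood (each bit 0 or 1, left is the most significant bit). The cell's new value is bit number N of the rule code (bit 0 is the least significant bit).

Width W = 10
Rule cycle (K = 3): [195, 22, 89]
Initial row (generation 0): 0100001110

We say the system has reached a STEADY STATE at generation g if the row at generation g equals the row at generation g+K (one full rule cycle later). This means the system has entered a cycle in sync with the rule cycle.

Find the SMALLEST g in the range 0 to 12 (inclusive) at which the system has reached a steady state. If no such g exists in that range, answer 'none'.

Gen 0: 0100001110
Gen 1 (rule 195): 1001110110
Gen 2 (rule 22): 1110000001
Gen 3 (rule 89): 1011111100
Gen 4 (rule 195): 0001111101
Gen 5 (rule 22): 0010000001
Gen 6 (rule 89): 1001111100
Gen 7 (rule 195): 0010111101
Gen 8 (rule 22): 0110000001
Gen 9 (rule 89): 0111111100
Gen 10 (rule 195): 1011111101
Gen 11 (rule 22): 1000000001
Gen 12 (rule 89): 0111111100
Gen 13 (rule 195): 1011111101
Gen 14 (rule 22): 1000000001
Gen 15 (rule 89): 0111111100

Answer: 9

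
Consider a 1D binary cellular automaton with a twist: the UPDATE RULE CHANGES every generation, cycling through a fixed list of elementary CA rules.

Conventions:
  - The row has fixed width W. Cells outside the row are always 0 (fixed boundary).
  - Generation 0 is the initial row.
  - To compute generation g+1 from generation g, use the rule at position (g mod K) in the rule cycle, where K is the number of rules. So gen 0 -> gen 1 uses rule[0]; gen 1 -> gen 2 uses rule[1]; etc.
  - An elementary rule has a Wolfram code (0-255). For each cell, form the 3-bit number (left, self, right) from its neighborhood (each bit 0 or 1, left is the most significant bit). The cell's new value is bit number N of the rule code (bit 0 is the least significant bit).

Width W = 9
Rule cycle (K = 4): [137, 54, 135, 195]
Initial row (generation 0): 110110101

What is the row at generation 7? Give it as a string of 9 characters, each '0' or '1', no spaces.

Answer: 101001010

Derivation:
Gen 0: 110110101
Gen 1 (rule 137): 100100000
Gen 2 (rule 54): 111110000
Gen 3 (rule 135): 011100111
Gen 4 (rule 195): 101101011
Gen 5 (rule 137): 001000010
Gen 6 (rule 54): 011100111
Gen 7 (rule 135): 101001010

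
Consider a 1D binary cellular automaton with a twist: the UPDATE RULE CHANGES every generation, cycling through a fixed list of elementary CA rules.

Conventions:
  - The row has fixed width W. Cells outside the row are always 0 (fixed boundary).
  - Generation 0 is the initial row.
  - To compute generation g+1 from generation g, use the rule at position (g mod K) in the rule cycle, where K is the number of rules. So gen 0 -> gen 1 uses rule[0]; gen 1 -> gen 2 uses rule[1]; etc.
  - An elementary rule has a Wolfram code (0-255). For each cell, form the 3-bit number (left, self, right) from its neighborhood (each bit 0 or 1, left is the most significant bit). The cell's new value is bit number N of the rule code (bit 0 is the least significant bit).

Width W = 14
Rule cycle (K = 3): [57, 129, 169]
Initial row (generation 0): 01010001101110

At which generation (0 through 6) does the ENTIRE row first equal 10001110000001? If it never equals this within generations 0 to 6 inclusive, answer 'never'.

Gen 0: 01010001101110
Gen 1 (rule 57): 00101101011001
Gen 2 (rule 129): 10000000000000
Gen 3 (rule 169): 00111111111111
Gen 4 (rule 57): 10100000000000
Gen 5 (rule 129): 00001111111111
Gen 6 (rule 169): 11101111111110

Answer: never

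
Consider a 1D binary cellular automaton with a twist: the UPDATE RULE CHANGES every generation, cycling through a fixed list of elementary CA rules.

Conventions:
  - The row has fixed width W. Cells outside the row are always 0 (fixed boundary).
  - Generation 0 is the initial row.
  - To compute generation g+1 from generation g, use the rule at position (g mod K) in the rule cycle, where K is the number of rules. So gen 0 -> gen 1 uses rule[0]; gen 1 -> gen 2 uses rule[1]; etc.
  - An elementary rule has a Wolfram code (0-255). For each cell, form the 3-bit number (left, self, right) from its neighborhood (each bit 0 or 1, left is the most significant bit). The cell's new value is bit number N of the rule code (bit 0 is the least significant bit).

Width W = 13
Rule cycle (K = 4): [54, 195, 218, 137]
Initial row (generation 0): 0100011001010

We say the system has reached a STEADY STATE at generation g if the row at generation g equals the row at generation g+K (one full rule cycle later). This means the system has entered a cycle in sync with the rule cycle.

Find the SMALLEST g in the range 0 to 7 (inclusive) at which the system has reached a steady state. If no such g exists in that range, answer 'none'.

Gen 0: 0100011001010
Gen 1 (rule 54): 1110100111111
Gen 2 (rule 195): 0110001011111
Gen 3 (rule 218): 1111010011111
Gen 4 (rule 137): 1110000011110
Gen 5 (rule 54): 0001000100001
Gen 6 (rule 195): 1110011001110
Gen 7 (rule 218): 1111111111111
Gen 8 (rule 137): 1111111111110
Gen 9 (rule 54): 0000000000001
Gen 10 (rule 195): 1111111111110
Gen 11 (rule 218): 1111111111111

Answer: 7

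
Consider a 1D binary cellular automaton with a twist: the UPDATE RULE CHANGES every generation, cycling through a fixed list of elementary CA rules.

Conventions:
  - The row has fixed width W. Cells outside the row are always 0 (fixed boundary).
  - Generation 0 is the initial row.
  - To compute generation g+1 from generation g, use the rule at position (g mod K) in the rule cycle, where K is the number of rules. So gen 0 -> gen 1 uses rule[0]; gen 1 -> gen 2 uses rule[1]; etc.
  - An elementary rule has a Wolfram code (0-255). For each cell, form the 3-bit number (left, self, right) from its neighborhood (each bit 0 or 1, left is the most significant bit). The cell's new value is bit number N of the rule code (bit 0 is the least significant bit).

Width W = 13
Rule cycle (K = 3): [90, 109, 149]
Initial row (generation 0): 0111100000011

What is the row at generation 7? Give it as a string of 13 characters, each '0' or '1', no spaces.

Answer: 0101010110100

Derivation:
Gen 0: 0111100000011
Gen 1 (rule 90): 1100110000111
Gen 2 (rule 109): 1100110110101
Gen 3 (rule 149): 0010000000101
Gen 4 (rule 90): 0101000001000
Gen 5 (rule 109): 0111011101011
Gen 6 (rule 149): 0010001001000
Gen 7 (rule 90): 0101010110100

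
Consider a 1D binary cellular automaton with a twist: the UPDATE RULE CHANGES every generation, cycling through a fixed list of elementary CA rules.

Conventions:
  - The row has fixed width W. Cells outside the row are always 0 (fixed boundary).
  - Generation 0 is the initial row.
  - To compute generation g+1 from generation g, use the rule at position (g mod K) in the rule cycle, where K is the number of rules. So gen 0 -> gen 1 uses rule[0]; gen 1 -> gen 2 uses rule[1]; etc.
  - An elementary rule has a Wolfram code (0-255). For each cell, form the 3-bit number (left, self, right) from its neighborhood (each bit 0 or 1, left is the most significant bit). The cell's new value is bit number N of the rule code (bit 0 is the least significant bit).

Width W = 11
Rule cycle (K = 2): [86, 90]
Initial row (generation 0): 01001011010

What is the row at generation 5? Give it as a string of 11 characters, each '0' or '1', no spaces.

Answer: 01110010110

Derivation:
Gen 0: 01001011010
Gen 1 (rule 86): 11111001011
Gen 2 (rule 90): 10001110011
Gen 3 (rule 86): 11010011101
Gen 4 (rule 90): 11001110100
Gen 5 (rule 86): 01110010110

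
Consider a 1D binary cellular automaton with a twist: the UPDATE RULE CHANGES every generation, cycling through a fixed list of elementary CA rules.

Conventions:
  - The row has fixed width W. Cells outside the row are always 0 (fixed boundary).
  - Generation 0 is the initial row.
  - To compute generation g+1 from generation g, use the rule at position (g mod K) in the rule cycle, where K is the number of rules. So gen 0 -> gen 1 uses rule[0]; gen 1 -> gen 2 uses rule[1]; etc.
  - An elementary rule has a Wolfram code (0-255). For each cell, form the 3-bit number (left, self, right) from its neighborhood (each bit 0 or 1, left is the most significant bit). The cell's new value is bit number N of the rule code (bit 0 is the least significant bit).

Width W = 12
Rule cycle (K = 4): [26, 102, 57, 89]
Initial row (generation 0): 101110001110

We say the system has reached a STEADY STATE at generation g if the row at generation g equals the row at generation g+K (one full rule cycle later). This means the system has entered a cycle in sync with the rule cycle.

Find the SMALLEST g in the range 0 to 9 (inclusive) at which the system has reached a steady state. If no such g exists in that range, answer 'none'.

Gen 0: 101110001110
Gen 1 (rule 26): 001001011001
Gen 2 (rule 102): 011011101011
Gen 3 (rule 57): 010110010110
Gen 4 (rule 89): 000111000111
Gen 5 (rule 26): 001100101100
Gen 6 (rule 102): 010101110100
Gen 7 (rule 57): 001011001011
Gen 8 (rule 89): 100011100011
Gen 9 (rule 26): 010110010110
Gen 10 (rule 102): 111010111010
Gen 11 (rule 57): 100101100101
Gen 12 (rule 89): 010001110000
Gen 13 (rule 26): 101011001000

Answer: none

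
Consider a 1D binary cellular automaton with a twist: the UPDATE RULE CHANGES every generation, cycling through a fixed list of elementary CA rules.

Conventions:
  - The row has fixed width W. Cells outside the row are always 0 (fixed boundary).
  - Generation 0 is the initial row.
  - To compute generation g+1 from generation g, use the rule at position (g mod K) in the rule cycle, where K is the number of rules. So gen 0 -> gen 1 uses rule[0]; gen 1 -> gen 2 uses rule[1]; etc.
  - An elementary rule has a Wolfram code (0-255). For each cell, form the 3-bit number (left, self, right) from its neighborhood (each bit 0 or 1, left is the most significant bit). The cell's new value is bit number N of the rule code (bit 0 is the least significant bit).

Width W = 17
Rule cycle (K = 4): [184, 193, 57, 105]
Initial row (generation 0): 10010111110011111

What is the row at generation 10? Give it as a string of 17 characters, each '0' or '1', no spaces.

Gen 0: 10010111110011111
Gen 1 (rule 184): 01001111101011110
Gen 2 (rule 193): 00000111100001110
Gen 3 (rule 57): 11110100011101001
Gen 4 (rule 105): 10011001010110000
Gen 5 (rule 184): 01010100101101000
Gen 6 (rule 193): 00000000000100011
Gen 7 (rule 57): 11111111110011010
Gen 8 (rule 105): 10000000010011100
Gen 9 (rule 184): 01000000001011010
Gen 10 (rule 193): 00011111100001000

Answer: 00011111100001000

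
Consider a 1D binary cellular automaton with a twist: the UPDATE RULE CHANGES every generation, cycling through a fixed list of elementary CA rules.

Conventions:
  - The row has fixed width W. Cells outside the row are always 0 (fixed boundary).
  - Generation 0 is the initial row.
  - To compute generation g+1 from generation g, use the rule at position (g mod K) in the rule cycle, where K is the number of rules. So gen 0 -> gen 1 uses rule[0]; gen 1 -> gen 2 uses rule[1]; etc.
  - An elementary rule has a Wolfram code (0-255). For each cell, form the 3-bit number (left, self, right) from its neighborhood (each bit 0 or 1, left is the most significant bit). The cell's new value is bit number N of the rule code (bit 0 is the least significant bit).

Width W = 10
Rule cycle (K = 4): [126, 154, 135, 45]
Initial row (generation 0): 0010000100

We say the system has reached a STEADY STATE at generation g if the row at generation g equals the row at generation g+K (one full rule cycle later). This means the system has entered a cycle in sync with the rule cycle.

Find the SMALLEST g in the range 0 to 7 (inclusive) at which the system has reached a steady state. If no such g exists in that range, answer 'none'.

Answer: none

Derivation:
Gen 0: 0010000100
Gen 1 (rule 126): 0111001110
Gen 2 (rule 154): 1110111101
Gen 3 (rule 135): 0100011001
Gen 4 (rule 45): 0101010001
Gen 5 (rule 126): 1111111011
Gen 6 (rule 154): 1111110010
Gen 7 (rule 135): 0111100110
Gen 8 (rule 45): 0100000100
Gen 9 (rule 126): 1110001110
Gen 10 (rule 154): 1101011101
Gen 11 (rule 135): 0001001001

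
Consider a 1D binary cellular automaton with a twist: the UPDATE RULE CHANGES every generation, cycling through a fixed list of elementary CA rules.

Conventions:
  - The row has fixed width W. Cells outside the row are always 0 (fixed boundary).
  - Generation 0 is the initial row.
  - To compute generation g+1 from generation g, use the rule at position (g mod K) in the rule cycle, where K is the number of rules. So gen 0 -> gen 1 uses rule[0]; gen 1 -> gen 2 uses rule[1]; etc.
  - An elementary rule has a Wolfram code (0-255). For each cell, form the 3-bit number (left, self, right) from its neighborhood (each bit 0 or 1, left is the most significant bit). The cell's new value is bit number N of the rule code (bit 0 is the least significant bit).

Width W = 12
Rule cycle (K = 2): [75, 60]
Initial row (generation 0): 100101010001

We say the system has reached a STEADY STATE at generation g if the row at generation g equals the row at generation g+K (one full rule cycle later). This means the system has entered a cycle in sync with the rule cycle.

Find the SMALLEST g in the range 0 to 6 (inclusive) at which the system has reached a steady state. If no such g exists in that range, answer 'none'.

Gen 0: 100101010001
Gen 1 (rule 75): 001000000110
Gen 2 (rule 60): 001100000101
Gen 3 (rule 75): 111101111000
Gen 4 (rule 60): 100011000100
Gen 5 (rule 75): 001111011001
Gen 6 (rule 60): 001000110101
Gen 7 (rule 75): 110011110000
Gen 8 (rule 60): 101010001000

Answer: none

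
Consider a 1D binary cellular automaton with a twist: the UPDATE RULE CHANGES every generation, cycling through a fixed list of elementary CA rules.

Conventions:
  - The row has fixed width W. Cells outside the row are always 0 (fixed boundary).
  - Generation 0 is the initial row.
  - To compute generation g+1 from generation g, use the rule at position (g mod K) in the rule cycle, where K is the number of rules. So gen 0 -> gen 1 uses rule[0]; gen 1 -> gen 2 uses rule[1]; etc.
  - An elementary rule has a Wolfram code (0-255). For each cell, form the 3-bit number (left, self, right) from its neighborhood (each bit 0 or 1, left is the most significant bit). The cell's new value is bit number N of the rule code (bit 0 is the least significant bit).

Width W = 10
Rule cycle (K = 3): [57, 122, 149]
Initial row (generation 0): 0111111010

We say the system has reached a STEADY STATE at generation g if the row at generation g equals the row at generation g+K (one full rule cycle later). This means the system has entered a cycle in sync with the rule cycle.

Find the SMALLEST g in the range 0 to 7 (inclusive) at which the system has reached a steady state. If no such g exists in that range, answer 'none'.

Gen 0: 0111111010
Gen 1 (rule 57): 0100000101
Gen 2 (rule 122): 1010001010
Gen 3 (rule 149): 1011101011
Gen 4 (rule 57): 0110010110
Gen 5 (rule 122): 1111101111
Gen 6 (rule 149): 0111000110
Gen 7 (rule 57): 0100110101
Gen 8 (rule 122): 1011111010
Gen 9 (rule 149): 1001110011
Gen 10 (rule 57): 0101001010

Answer: none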